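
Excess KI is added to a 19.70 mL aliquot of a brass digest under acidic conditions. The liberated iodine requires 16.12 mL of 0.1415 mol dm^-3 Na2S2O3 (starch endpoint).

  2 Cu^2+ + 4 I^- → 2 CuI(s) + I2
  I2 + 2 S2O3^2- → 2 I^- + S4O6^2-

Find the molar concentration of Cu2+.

0.1158 mol/L

n(S2O3^2-) = 0.01612 × 0.1415 = 2.281 × 10^-3 mol
n(I2) = n(S2O3^2-)/2 = 1.140 × 10^-3 mol
From the 2:1 ratio, n(Cu2+) in the aliquot = 2/1 × 1.140 × 10^-3 = 2.281 × 10^-3 mol
[Cu2+] = 2.281 × 10^-3 / 0.01970 = 0.1158 mol/L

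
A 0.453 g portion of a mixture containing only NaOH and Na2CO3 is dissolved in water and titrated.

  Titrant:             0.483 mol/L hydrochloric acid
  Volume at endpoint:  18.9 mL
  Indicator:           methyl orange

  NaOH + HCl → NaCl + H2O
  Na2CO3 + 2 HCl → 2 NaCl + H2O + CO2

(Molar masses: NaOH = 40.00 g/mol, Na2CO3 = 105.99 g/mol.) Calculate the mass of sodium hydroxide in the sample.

0.0947 g

n(HCl) = 0.0189 × 0.483 = 9.13 × 10^-3 mol
Let x = n(NaOH), y = n(Na2CO3).
Titrant: 1x + 2y = 9.13 × 10^-3;  mass: 40.00x + 105.99y = 0.453
Solving, x = 2.37 × 10^-3 mol, y = 3.38 × 10^-3 mol
mass of NaOH = 2.37 × 10^-3 × 40.00 = 0.0947 g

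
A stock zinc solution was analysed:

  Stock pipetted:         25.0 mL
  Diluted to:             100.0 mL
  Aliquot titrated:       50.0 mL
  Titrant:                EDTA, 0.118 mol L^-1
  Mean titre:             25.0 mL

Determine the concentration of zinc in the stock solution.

Zn^2+ + EDTA^4- → [Zn(EDTA)]^2-
n(EDTA) = 0.0250 × 0.118 = 2.95 × 10^-3 mol
n(Zn2+) in the aliquot = 2.95 × 10^-3 mol (1:1 ratio)
[Zn2+]_dilute = 2.95 × 10^-3 / 0.0500 = 0.0590 mol/L
Dilution factor = 100.0 / 25.0 = 4.000
[Zn2+]_stock = 0.0590 × 4.000 = 0.236 mol/L

0.236 mol/L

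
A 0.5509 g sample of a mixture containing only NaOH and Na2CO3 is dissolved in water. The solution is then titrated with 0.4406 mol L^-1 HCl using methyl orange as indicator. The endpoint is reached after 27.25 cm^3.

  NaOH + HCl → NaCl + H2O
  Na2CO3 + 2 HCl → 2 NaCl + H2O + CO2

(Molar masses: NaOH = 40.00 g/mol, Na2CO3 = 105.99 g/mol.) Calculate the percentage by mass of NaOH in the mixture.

n(HCl) = 0.02725 × 0.4406 = 0.01201 mol
Let x = n(NaOH), y = n(Na2CO3).
Titrant: 1x + 2y = 0.01201;  mass: 40.00x + 105.99y = 0.5509
Solving, x = 6.570 × 10^-3 mol, y = 2.718 × 10^-3 mol
mass of NaOH = 6.570 × 10^-3 × 40.00 = 0.2628 g
% NaOH = 0.2628 / 0.5509 × 100 = 47.70 %

47.70 %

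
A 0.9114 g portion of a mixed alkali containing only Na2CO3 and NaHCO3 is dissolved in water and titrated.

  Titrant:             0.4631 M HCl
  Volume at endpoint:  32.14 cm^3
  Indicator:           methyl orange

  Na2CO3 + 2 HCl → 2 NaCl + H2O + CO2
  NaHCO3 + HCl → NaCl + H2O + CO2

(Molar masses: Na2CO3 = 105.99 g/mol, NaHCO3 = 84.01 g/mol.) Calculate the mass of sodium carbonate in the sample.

n(HCl) = 0.03214 × 0.4631 = 0.01488 mol
Let x = n(Na2CO3), y = n(NaHCO3).
Titrant: 2x + 1y = 0.01488;  mass: 105.99x + 84.01y = 0.9114
Solving, x = 5.465 × 10^-3 mol, y = 3.954 × 10^-3 mol
mass of Na2CO3 = 5.465 × 10^-3 × 105.99 = 0.5793 g

0.5793 g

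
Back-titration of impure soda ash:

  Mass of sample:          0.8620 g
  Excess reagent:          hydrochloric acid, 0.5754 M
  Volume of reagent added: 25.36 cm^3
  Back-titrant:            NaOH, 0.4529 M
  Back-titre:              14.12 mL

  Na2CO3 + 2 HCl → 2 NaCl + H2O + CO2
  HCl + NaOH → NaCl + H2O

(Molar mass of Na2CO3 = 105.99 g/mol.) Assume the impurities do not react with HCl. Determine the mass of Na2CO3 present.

0.4344 g

n(HCl) added = 0.02536 × 0.5754 = 0.01459 mol
n(NaOH) used in back-titration = 0.01412 × 0.4529 = 6.395 × 10^-3 mol
n(HCl) left over = 6.395 × 10^-3 mol (1:1 ratio)
n(HCl) consumed by analyte = 0.01459 − 6.395 × 10^-3 = 8.197 × 10^-3 mol
From the 1:2 ratio, n(Na2CO3) = 1/2 × 8.197 × 10^-3 = 4.099 × 10^-3 mol
mass of Na2CO3 = 4.099 × 10^-3 × 105.99 = 0.4344 g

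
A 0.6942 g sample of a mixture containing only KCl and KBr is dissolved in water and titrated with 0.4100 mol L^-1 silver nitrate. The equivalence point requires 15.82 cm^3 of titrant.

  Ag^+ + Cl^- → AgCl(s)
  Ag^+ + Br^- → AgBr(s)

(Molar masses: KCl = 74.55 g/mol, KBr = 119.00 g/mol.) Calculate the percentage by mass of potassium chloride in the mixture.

18.76 %

n(AgNO3) = 0.01582 × 0.4100 = 6.486 × 10^-3 mol
Let x = n(KCl), y = n(KBr).
Titrant: 1x + 1y = 6.486 × 10^-3;  mass: 74.55x + 119.00y = 0.6942
Solving, x = 1.747 × 10^-3 mol, y = 4.739 × 10^-3 mol
mass of KCl = 1.747 × 10^-3 × 74.55 = 0.1302 g
% KCl = 0.1302 / 0.6942 × 100 = 18.76 %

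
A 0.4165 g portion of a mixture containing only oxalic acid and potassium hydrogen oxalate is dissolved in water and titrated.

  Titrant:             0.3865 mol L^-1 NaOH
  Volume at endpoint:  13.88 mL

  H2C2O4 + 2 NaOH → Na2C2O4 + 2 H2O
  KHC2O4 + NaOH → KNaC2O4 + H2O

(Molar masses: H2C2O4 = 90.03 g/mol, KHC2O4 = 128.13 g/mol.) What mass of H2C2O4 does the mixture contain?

0.1467 g

n(NaOH) = 0.01388 × 0.3865 = 5.365 × 10^-3 mol
Let x = n(H2C2O4), y = n(KHC2O4).
Titrant: 2x + 1y = 5.365 × 10^-3;  mass: 90.03x + 128.13y = 0.4165
Solving, x = 1.629 × 10^-3 mol, y = 2.106 × 10^-3 mol
mass of H2C2O4 = 1.629 × 10^-3 × 90.03 = 0.1467 g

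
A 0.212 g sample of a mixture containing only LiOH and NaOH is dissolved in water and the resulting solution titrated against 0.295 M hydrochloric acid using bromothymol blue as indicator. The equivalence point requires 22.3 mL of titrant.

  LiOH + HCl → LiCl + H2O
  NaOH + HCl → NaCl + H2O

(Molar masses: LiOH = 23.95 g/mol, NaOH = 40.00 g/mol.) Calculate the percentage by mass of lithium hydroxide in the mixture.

n(HCl) = 0.0223 × 0.295 = 6.58 × 10^-3 mol
Let x = n(LiOH), y = n(NaOH).
Titrant: 1x + 1y = 6.58 × 10^-3;  mass: 23.95x + 40.00y = 0.212
Solving, x = 3.19 × 10^-3 mol, y = 3.39 × 10^-3 mol
mass of LiOH = 3.19 × 10^-3 × 23.95 = 0.0763 g
% LiOH = 0.0763 / 0.212 × 100 = 36.0 %

36.0 %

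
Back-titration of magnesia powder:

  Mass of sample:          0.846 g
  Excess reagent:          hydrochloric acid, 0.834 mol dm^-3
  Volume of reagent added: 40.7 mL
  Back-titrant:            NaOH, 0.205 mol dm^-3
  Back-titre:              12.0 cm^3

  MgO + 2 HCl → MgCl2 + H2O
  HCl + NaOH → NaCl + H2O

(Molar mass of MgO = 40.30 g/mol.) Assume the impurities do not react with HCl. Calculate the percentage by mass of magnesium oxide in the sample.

n(HCl) added = 0.0407 × 0.834 = 0.0339 mol
n(NaOH) used in back-titration = 0.0120 × 0.205 = 2.46 × 10^-3 mol
n(HCl) left over = 2.46 × 10^-3 mol (1:1 ratio)
n(HCl) consumed by analyte = 0.0339 − 2.46 × 10^-3 = 0.0315 mol
From the 1:2 ratio, n(MgO) = 1/2 × 0.0315 = 0.0157 mol
mass of MgO = 0.0157 × 40.30 = 0.634 g
% MgO = 0.634 / 0.846 × 100 = 75.0 %

75.0 %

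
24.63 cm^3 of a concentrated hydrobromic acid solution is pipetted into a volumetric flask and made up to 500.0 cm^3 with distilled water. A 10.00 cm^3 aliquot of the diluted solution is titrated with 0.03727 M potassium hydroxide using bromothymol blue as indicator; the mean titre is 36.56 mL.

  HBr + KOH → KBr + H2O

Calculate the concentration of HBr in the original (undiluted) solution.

n(KOH) = 0.03656 × 0.03727 = 1.363 × 10^-3 mol
n(HBr) in the aliquot = 1.363 × 10^-3 mol (1:1 ratio)
[HBr]_dilute = 1.363 × 10^-3 / 0.01000 = 0.1363 mol/L
Dilution factor = 500.0 / 24.63 = 20.30
[HBr]_stock = 0.1363 × 20.30 = 2.766 mol/L

2.766 M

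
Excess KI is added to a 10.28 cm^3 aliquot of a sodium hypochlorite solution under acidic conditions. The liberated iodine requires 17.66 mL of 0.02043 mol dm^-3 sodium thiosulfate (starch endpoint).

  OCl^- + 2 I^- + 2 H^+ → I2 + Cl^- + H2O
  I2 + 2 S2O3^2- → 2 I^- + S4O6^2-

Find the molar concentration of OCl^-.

0.01755 mol/L

n(S2O3^2-) = 0.01766 × 0.02043 = 3.608 × 10^-4 mol
n(I2) = n(S2O3^2-)/2 = 1.804 × 10^-4 mol
n(OCl^-) in the aliquot = 1.804 × 10^-4 mol (1:1 ratio)
[OCl^-] = 1.804 × 10^-4 / 0.01028 = 0.01755 mol/L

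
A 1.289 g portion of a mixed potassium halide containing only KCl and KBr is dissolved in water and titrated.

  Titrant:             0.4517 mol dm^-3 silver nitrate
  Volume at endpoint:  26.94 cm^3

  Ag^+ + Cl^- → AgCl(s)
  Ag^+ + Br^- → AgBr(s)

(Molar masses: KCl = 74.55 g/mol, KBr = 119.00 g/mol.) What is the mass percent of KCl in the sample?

20.70 %

n(AgNO3) = 0.02694 × 0.4517 = 0.01217 mol
Let x = n(KCl), y = n(KBr).
Titrant: 1x + 1y = 0.01217;  mass: 74.55x + 119.00y = 1.289
Solving, x = 3.579 × 10^-3 mol, y = 8.590 × 10^-3 mol
mass of KCl = 3.579 × 10^-3 × 74.55 = 0.2668 g
% KCl = 0.2668 / 1.289 × 100 = 20.70 %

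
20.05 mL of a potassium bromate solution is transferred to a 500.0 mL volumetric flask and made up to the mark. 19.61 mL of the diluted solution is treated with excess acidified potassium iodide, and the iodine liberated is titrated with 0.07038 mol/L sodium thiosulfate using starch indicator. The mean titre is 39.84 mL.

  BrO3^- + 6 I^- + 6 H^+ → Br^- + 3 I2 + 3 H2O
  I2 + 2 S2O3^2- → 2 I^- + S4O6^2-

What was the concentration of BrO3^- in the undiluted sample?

n(S2O3^2-) = 0.03984 × 0.07038 = 2.804 × 10^-3 mol
n(I2) = n(S2O3^2-)/2 = 1.402 × 10^-3 mol
From the 1:3 ratio, n(BrO3^-) in the aliquot = 1/3 × 1.402 × 10^-3 = 4.673 × 10^-4 mol
[BrO3^-]_dilute = 4.673 × 10^-4 / 0.01961 = 0.02383 mol/L
[BrO3^-]_original = 0.02383 × 500.0/20.05 = 0.5943 mol/L

0.5943 mol/L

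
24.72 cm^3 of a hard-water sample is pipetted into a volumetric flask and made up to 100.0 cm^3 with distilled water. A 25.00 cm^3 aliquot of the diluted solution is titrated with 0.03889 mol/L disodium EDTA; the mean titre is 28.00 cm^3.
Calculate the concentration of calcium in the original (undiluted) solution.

Ca^2+ + EDTA^4- → [Ca(EDTA)]^2-
n(EDTA) = 0.02800 × 0.03889 = 1.089 × 10^-3 mol
n(Ca2+) in the aliquot = 1.089 × 10^-3 mol (1:1 ratio)
[Ca2+]_dilute = 1.089 × 10^-3 / 0.02500 = 0.04356 mol/L
Dilution factor = 100.0 / 24.72 = 4.045
[Ca2+]_stock = 0.04356 × 4.045 = 0.1762 mol/L

0.1762 mol/L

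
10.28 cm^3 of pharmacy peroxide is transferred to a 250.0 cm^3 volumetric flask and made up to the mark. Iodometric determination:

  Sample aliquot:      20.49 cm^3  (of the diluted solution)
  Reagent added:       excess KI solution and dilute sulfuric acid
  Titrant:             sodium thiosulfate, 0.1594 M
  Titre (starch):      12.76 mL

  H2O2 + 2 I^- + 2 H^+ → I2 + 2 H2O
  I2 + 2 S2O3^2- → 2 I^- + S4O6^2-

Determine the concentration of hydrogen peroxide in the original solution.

n(S2O3^2-) = 0.01276 × 0.1594 = 2.034 × 10^-3 mol
n(I2) = n(S2O3^2-)/2 = 1.017 × 10^-3 mol
n(H2O2) in the aliquot = 1.017 × 10^-3 mol (1:1 ratio)
[H2O2]_dilute = 1.017 × 10^-3 / 0.02049 = 0.04963 mol/L
[H2O2]_original = 0.04963 × 250.0/10.28 = 1.207 mol/L

1.207 M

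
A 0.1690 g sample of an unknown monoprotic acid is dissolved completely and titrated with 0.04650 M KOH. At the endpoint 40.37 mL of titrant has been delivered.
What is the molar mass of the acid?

n(KOH) = 0.04037 L × 0.04650 mol/L = 1.877 × 10^-3 mol
n(HA) = 1.877 × 10^-3 mol (1:1 ratio)
M = m / n = 0.1690 g / 1.877 × 10^-3 mol = 90.03 g/mol

90.03 g/mol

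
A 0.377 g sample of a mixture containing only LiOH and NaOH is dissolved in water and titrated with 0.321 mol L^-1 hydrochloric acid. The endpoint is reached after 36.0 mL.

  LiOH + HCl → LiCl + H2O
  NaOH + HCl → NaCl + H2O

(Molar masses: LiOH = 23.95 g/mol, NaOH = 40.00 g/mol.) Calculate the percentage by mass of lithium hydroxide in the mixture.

33.7 %

n(HCl) = 0.0360 × 0.321 = 0.0116 mol
Let x = n(LiOH), y = n(NaOH).
Titrant: 1x + 1y = 0.0116;  mass: 23.95x + 40.00y = 0.377
Solving, x = 5.31 × 10^-3 mol, y = 6.25 × 10^-3 mol
mass of LiOH = 5.31 × 10^-3 × 23.95 = 0.127 g
% LiOH = 0.127 / 0.377 × 100 = 33.7 %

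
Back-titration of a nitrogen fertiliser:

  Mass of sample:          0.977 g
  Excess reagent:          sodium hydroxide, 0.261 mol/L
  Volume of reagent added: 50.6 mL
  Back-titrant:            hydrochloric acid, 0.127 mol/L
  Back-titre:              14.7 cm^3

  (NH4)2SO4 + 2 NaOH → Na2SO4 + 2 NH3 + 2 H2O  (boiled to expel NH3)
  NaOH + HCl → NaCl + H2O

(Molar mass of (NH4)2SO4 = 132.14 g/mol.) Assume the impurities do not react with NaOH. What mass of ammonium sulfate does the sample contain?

0.749 g

n(NaOH) added = 0.0506 × 0.261 = 0.0132 mol
n(HCl) used in back-titration = 0.0147 × 0.127 = 1.87 × 10^-3 mol
n(NaOH) left over = 1.87 × 10^-3 mol (1:1 ratio)
n(NaOH) consumed by analyte = 0.0132 − 1.87 × 10^-3 = 0.0113 mol
From the 1:2 ratio, n((NH4)2SO4) = 1/2 × 0.0113 = 5.67 × 10^-3 mol
mass of (NH4)2SO4 = 5.67 × 10^-3 × 132.14 = 0.749 g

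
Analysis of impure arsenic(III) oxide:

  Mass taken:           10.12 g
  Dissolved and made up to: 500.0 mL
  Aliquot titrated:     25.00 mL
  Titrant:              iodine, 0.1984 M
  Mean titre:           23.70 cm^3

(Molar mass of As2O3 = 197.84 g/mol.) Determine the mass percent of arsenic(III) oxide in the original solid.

91.92 %

As2O3 + 2 I2 + 2 H2O → As2O5 + 4 HI
n(I2) per titration = 0.02370 × 0.1984 = 4.702 × 10^-3 mol
From the 1:2 ratio, n(As2O3) in each aliquot = 1/2 × 4.702 × 10^-3 = 2.351 × 10^-3 mol
n(As2O3) in the whole flask = 2.351 × 10^-3 × 500.0/25.00 = 0.04702 mol
mass of As2O3 = 0.04702 × 197.84 = 9.303 g
% As2O3 = 9.303 / 10.12 × 100 = 91.92 %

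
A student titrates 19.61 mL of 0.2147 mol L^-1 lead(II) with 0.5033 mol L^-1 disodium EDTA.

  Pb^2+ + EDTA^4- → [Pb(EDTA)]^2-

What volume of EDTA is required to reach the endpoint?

n(Pb2+) = 0.01961 L × 0.2147 mol/L = 4.210 × 10^-3 mol
n(EDTA) = 4.210 × 10^-3 mol (1:1 stoichiometry)
V(EDTA) = 4.210 × 10^-3 mol / 0.5033 mol/L = 0.008365 L = 8.365 mL

8.365 mL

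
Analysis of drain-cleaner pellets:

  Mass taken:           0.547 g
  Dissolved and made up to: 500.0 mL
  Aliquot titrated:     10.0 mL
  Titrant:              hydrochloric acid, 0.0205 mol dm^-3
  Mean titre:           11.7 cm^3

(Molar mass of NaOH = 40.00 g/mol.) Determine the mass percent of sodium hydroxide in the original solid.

NaOH + HCl → NaCl + H2O
n(HCl) per titration = 0.0117 × 0.0205 = 2.40 × 10^-4 mol
n(NaOH) in each aliquot = 2.40 × 10^-4 mol (1:1 ratio)
n(NaOH) in the whole flask = 2.40 × 10^-4 × 500.0/10.0 = 0.0120 mol
mass of NaOH = 0.0120 × 40.00 = 0.480 g
% NaOH = 0.480 / 0.547 × 100 = 87.7 %

87.7 %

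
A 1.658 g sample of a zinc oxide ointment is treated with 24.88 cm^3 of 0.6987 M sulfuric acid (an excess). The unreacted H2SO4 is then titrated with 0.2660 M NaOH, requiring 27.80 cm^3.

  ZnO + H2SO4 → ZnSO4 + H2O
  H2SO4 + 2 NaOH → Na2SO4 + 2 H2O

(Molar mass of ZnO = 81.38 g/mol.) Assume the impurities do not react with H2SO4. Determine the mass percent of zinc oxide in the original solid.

67.18 %

n(H2SO4) added = 0.02488 × 0.6987 = 0.01738 mol
n(NaOH) used in back-titration = 0.02780 × 0.2660 = 7.395 × 10^-3 mol
From the 1:2 ratio, n(H2SO4) left over = 1/2 × 7.395 × 10^-3 = 3.697 × 10^-3 mol
n(H2SO4) consumed by analyte = 0.01738 − 3.697 × 10^-3 = 0.01369 mol
n(ZnO) = 0.01369 mol (1:1 ratio)
mass of ZnO = 0.01369 × 81.38 = 1.114 g
% ZnO = 1.114 / 1.658 × 100 = 67.18 %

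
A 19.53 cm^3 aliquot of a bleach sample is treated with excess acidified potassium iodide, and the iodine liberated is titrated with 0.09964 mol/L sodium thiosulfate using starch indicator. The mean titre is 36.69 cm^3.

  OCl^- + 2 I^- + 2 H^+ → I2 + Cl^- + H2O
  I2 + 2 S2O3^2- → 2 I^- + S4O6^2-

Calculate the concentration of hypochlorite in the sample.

n(S2O3^2-) = 0.03669 × 0.09964 = 3.656 × 10^-3 mol
n(I2) = n(S2O3^2-)/2 = 1.828 × 10^-3 mol
n(OCl^-) in the aliquot = 1.828 × 10^-3 mol (1:1 ratio)
[OCl^-] = 1.828 × 10^-3 / 0.01953 = 0.09359 mol/L

0.09359 mol/L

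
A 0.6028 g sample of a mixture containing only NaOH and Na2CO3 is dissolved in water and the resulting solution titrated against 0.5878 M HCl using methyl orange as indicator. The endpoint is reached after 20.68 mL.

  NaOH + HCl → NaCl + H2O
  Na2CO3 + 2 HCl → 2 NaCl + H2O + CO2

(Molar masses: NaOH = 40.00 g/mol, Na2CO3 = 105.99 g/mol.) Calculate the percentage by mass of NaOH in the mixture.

n(HCl) = 0.02068 × 0.5878 = 0.01216 mol
Let x = n(NaOH), y = n(Na2CO3).
Titrant: 1x + 2y = 0.01216;  mass: 40.00x + 105.99y = 0.6028
Solving, x = 3.185 × 10^-3 mol, y = 4.485 × 10^-3 mol
mass of NaOH = 3.185 × 10^-3 × 40.00 = 0.1274 g
% NaOH = 0.1274 / 0.6028 × 100 = 21.14 %

21.14 %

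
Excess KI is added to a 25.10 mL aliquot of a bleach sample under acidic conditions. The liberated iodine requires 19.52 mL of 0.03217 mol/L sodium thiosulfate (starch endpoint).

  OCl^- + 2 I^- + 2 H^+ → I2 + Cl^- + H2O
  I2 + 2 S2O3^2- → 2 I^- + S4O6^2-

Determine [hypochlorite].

n(S2O3^2-) = 0.01952 × 0.03217 = 6.280 × 10^-4 mol
n(I2) = n(S2O3^2-)/2 = 3.140 × 10^-4 mol
n(OCl^-) in the aliquot = 3.140 × 10^-4 mol (1:1 ratio)
[OCl^-] = 3.140 × 10^-4 / 0.02510 = 0.01251 mol/L

0.01251 mol/L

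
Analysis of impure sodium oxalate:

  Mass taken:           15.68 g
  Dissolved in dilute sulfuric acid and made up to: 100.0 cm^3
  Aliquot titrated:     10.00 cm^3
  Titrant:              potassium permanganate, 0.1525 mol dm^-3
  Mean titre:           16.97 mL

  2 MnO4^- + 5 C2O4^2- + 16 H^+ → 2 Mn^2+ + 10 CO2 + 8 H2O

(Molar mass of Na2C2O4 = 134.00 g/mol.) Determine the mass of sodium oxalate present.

n(KMnO4) per titration = 0.01697 × 0.1525 = 2.588 × 10^-3 mol
From the 5:2 ratio, n(Na2C2O4) in each aliquot = 5/2 × 2.588 × 10^-3 = 6.470 × 10^-3 mol
n(Na2C2O4) in the whole flask = 6.470 × 10^-3 × 100.0/10.00 = 0.06470 mol
mass of Na2C2O4 = 0.06470 × 134.00 = 8.670 g

8.670 g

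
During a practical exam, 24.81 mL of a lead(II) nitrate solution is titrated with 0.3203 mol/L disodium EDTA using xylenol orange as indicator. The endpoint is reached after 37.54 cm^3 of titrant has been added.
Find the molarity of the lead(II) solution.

0.4846 mol/L

Pb^2+ + EDTA^4- → [Pb(EDTA)]^2-
n(EDTA) = 0.03754 L × 0.3203 mol/L = 0.01202 mol
n(Pb2+) = 0.01202 mol (1:1 mole ratio)
[Pb2+] = 0.01202 mol / 0.02481 L = 0.4846 mol/L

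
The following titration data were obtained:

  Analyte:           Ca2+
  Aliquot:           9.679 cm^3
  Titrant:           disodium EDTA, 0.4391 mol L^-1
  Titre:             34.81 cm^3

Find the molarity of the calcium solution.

Ca^2+ + EDTA^4- → [Ca(EDTA)]^2-
n(EDTA) = 0.03481 L × 0.4391 mol/L = 0.01529 mol
n(Ca2+) = 0.01529 mol (1:1 mole ratio)
[Ca2+] = 0.01529 mol / 0.009679 L = 1.579 mol/L

1.579 mol/L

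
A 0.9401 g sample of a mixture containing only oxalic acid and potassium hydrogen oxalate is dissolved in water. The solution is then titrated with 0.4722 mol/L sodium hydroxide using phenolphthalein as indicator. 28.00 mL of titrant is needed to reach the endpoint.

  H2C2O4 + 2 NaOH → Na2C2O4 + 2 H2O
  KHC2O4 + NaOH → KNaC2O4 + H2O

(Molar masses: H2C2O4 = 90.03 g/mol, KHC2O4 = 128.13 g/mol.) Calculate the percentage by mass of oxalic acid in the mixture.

n(NaOH) = 0.02800 × 0.4722 = 0.01322 mol
Let x = n(H2C2O4), y = n(KHC2O4).
Titrant: 2x + 1y = 0.01322;  mass: 90.03x + 128.13y = 0.9401
Solving, x = 4.536 × 10^-3 mol, y = 4.150 × 10^-3 mol
mass of H2C2O4 = 4.536 × 10^-3 × 90.03 = 0.4084 g
% H2C2O4 = 0.4084 / 0.9401 × 100 = 43.44 %

43.44 %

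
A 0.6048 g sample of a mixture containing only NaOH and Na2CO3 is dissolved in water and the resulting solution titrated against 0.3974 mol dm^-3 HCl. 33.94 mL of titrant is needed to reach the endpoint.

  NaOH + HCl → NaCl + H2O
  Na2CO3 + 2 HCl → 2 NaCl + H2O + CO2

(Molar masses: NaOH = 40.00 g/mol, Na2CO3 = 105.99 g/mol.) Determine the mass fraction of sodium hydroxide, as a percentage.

55.98 %

n(HCl) = 0.03394 × 0.3974 = 0.01349 mol
Let x = n(NaOH), y = n(Na2CO3).
Titrant: 1x + 2y = 0.01349;  mass: 40.00x + 105.99y = 0.6048
Solving, x = 8.464 × 10^-3 mol, y = 2.512 × 10^-3 mol
mass of NaOH = 8.464 × 10^-3 × 40.00 = 0.3385 g
% NaOH = 0.3385 / 0.6048 × 100 = 55.98 %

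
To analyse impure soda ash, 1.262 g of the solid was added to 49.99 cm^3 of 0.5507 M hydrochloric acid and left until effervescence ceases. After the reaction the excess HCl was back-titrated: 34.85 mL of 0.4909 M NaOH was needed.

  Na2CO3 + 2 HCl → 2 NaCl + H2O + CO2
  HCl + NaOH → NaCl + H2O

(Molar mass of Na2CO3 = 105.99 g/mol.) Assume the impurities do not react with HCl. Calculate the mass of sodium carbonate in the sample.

n(HCl) added = 0.04999 × 0.5507 = 0.02753 mol
n(NaOH) used in back-titration = 0.03485 × 0.4909 = 0.01711 mol
n(HCl) left over = 0.01711 mol (1:1 ratio)
n(HCl) consumed by analyte = 0.02753 − 0.01711 = 0.01042 mol
From the 1:2 ratio, n(Na2CO3) = 1/2 × 0.01042 = 5.211 × 10^-3 mol
mass of Na2CO3 = 5.211 × 10^-3 × 105.99 = 0.5523 g

0.5523 g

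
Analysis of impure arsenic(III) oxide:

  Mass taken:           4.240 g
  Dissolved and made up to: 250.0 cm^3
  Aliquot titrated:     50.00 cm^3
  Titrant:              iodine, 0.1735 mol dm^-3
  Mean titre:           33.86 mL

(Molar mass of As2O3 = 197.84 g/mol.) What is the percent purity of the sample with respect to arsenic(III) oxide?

As2O3 + 2 I2 + 2 H2O → As2O5 + 4 HI
n(I2) per titration = 0.03386 × 0.1735 = 5.875 × 10^-3 mol
From the 1:2 ratio, n(As2O3) in each aliquot = 1/2 × 5.875 × 10^-3 = 2.937 × 10^-3 mol
n(As2O3) in the whole flask = 2.937 × 10^-3 × 250.0/50.00 = 0.01469 mol
mass of As2O3 = 0.01469 × 197.84 = 2.906 g
% As2O3 = 2.906 / 4.240 × 100 = 68.53 %

68.53 %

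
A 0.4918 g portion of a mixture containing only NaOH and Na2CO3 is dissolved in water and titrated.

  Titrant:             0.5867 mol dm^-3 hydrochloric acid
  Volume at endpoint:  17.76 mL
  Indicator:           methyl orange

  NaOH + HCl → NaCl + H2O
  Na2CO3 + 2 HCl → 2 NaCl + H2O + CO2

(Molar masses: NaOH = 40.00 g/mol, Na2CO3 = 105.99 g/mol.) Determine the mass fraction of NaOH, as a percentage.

37.80 %

n(HCl) = 0.01776 × 0.5867 = 0.01042 mol
Let x = n(NaOH), y = n(Na2CO3).
Titrant: 1x + 2y = 0.01042;  mass: 40.00x + 105.99y = 0.4918
Solving, x = 4.648 × 10^-3 mol, y = 2.886 × 10^-3 mol
mass of NaOH = 4.648 × 10^-3 × 40.00 = 0.1859 g
% NaOH = 0.1859 / 0.4918 × 100 = 37.80 %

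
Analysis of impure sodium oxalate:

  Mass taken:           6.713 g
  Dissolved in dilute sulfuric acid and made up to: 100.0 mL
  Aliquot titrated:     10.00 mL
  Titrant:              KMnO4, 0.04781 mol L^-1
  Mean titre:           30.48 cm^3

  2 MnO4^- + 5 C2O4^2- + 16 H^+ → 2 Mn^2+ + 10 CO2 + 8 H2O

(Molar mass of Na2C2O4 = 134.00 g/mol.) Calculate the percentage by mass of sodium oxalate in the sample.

72.72 %

n(KMnO4) per titration = 0.03048 × 0.04781 = 1.457 × 10^-3 mol
From the 5:2 ratio, n(Na2C2O4) in each aliquot = 5/2 × 1.457 × 10^-3 = 3.643 × 10^-3 mol
n(Na2C2O4) in the whole flask = 3.643 × 10^-3 × 100.0/10.00 = 0.03643 mol
mass of Na2C2O4 = 0.03643 × 134.00 = 4.882 g
% Na2C2O4 = 4.882 / 6.713 × 100 = 72.72 %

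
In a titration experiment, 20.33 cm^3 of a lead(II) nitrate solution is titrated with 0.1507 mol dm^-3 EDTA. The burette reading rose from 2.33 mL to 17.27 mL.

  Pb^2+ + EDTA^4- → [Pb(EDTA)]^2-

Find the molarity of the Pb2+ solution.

n(EDTA) = 0.01494 L × 0.1507 mol/L = 2.251 × 10^-3 mol
n(Pb2+) = 2.251 × 10^-3 mol (1:1 mole ratio)
[Pb2+] = 2.251 × 10^-3 mol / 0.02033 L = 0.1107 mol/L

0.1107 mol/L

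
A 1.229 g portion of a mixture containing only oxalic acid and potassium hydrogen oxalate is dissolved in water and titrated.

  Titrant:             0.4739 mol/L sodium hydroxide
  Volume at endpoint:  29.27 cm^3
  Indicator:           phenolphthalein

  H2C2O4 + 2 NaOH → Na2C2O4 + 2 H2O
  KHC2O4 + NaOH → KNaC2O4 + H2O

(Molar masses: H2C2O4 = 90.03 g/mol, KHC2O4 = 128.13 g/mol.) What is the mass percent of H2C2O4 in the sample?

24.16 %

n(NaOH) = 0.02927 × 0.4739 = 0.01387 mol
Let x = n(H2C2O4), y = n(KHC2O4).
Titrant: 2x + 1y = 0.01387;  mass: 90.03x + 128.13y = 1.229
Solving, x = 3.298 × 10^-3 mol, y = 7.274 × 10^-3 mol
mass of H2C2O4 = 3.298 × 10^-3 × 90.03 = 0.2970 g
% H2C2O4 = 0.2970 / 1.229 × 100 = 24.16 %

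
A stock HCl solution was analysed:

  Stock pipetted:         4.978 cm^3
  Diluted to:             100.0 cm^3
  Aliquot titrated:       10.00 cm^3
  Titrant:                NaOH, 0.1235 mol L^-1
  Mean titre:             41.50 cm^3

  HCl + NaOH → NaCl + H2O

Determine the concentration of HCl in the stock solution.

n(NaOH) = 0.04150 × 0.1235 = 5.125 × 10^-3 mol
n(HCl) in the aliquot = 5.125 × 10^-3 mol (1:1 ratio)
[HCl]_dilute = 5.125 × 10^-3 / 0.01000 = 0.5125 mol/L
Dilution factor = 100.0 / 4.978 = 20.09
[HCl]_stock = 0.5125 × 20.09 = 10.30 mol/L

10.30 mol/L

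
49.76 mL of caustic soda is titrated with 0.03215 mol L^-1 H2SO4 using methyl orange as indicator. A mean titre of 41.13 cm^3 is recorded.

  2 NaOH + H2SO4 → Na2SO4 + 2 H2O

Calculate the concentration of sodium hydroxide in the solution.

0.05315 mol/L

n(H2SO4) = 0.04113 L × 0.03215 mol/L = 1.322 × 10^-3 mol
From the 2:1 mole ratio, n(NaOH) = 2/1 × 1.322 × 10^-3 = 2.645 × 10^-3 mol
[NaOH] = 2.645 × 10^-3 mol / 0.04976 L = 0.05315 mol/L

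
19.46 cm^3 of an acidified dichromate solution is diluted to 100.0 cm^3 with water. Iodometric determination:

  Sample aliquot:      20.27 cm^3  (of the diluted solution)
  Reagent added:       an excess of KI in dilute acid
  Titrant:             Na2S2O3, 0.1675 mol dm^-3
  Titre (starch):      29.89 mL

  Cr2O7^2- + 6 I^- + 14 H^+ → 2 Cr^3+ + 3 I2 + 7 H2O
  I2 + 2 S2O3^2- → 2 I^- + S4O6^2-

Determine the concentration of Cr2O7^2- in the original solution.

0.2115 mol/L

n(S2O3^2-) = 0.02989 × 0.1675 = 5.007 × 10^-3 mol
n(I2) = n(S2O3^2-)/2 = 2.503 × 10^-3 mol
From the 1:3 ratio, n(Cr2O7^2-) in the aliquot = 1/3 × 2.503 × 10^-3 = 8.344 × 10^-4 mol
[Cr2O7^2-]_dilute = 8.344 × 10^-4 / 0.02027 = 0.04117 mol/L
[Cr2O7^2-]_original = 0.04117 × 100.0/19.46 = 0.2115 mol/L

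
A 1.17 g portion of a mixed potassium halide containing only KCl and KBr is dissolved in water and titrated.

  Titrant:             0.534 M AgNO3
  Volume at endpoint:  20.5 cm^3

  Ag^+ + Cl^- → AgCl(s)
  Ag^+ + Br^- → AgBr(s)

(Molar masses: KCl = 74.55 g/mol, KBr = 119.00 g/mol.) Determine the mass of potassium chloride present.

0.223 g

n(AgNO3) = 0.0205 × 0.534 = 0.0109 mol
Let x = n(KCl), y = n(KBr).
Titrant: 1x + 1y = 0.0109;  mass: 74.55x + 119.00y = 1.17
Solving, x = 2.99 × 10^-3 mol, y = 7.96 × 10^-3 mol
mass of KCl = 2.99 × 10^-3 × 74.55 = 0.223 g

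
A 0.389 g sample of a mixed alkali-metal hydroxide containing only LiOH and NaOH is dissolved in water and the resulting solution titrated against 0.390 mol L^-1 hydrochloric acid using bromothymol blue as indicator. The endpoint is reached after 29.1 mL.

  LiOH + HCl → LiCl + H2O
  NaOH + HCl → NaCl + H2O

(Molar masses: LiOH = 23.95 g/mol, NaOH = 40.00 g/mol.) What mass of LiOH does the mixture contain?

0.0969 g

n(HCl) = 0.0291 × 0.390 = 0.0113 mol
Let x = n(LiOH), y = n(NaOH).
Titrant: 1x + 1y = 0.0113;  mass: 23.95x + 40.00y = 0.389
Solving, x = 4.05 × 10^-3 mol, y = 7.30 × 10^-3 mol
mass of LiOH = 4.05 × 10^-3 × 23.95 = 0.0969 g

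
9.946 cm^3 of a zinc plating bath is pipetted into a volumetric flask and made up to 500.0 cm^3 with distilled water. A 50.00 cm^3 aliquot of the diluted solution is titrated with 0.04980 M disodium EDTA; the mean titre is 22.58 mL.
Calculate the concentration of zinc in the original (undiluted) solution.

1.131 M

Zn^2+ + EDTA^4- → [Zn(EDTA)]^2-
n(EDTA) = 0.02258 × 0.04980 = 1.124 × 10^-3 mol
n(Zn2+) in the aliquot = 1.124 × 10^-3 mol (1:1 ratio)
[Zn2+]_dilute = 1.124 × 10^-3 / 0.05000 = 0.02249 mol/L
Dilution factor = 500.0 / 9.946 = 50.27
[Zn2+]_stock = 0.02249 × 50.27 = 1.131 mol/L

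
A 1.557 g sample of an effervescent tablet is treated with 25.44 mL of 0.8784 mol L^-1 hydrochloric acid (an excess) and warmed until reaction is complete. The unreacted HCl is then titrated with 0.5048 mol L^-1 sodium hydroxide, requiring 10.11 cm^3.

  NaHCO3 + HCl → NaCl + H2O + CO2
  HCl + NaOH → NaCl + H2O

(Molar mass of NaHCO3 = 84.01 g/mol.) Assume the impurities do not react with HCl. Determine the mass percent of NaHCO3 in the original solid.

93.04 %

n(HCl) added = 0.02544 × 0.8784 = 0.02235 mol
n(NaOH) used in back-titration = 0.01011 × 0.5048 = 5.104 × 10^-3 mol
n(HCl) left over = 5.104 × 10^-3 mol (1:1 ratio)
n(HCl) consumed by analyte = 0.02235 − 5.104 × 10^-3 = 0.01724 mol
n(NaHCO3) = 0.01724 mol (1:1 ratio)
mass of NaHCO3 = 0.01724 × 84.01 = 1.449 g
% NaHCO3 = 1.449 / 1.557 × 100 = 93.04 %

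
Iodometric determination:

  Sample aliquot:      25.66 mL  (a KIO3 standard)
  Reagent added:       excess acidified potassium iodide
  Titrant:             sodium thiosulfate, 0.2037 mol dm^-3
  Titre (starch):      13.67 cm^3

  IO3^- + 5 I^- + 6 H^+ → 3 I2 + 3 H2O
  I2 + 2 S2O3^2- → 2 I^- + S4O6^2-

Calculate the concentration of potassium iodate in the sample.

0.01809 mol/L

n(S2O3^2-) = 0.01367 × 0.2037 = 2.785 × 10^-3 mol
n(I2) = n(S2O3^2-)/2 = 1.392 × 10^-3 mol
From the 1:3 ratio, n(IO3^-) in the aliquot = 1/3 × 1.392 × 10^-3 = 4.641 × 10^-4 mol
[IO3^-] = 4.641 × 10^-4 / 0.02566 = 0.01809 mol/L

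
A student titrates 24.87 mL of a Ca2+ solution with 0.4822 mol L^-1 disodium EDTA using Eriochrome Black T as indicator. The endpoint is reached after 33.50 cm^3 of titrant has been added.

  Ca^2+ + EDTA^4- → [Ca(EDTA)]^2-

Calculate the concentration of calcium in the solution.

n(EDTA) = 0.03350 L × 0.4822 mol/L = 0.01615 mol
n(Ca2+) = 0.01615 mol (1:1 mole ratio)
[Ca2+] = 0.01615 mol / 0.02487 L = 0.6495 mol/L

0.6495 mol/L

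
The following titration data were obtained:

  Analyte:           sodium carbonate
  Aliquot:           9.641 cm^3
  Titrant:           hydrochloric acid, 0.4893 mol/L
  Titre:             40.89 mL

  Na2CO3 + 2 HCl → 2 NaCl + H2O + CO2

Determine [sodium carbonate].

1.038 mol/L

n(HCl) = 0.04089 L × 0.4893 mol/L = 0.02001 mol
From the 1:2 mole ratio, n(Na2CO3) = 1/2 × 0.02001 = 0.01000 mol
[Na2CO3] = 0.01000 mol / 0.009641 L = 1.038 mol/L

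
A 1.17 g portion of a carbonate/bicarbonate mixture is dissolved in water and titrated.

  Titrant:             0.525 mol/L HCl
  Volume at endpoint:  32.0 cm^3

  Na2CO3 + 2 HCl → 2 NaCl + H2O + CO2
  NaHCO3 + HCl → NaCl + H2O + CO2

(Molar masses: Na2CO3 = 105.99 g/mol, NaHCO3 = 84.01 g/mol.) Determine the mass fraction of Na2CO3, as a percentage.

n(HCl) = 0.0320 × 0.525 = 0.0168 mol
Let x = n(Na2CO3), y = n(NaHCO3).
Titrant: 2x + 1y = 0.0168;  mass: 105.99x + 84.01y = 1.17
Solving, x = 3.89 × 10^-3 mol, y = 9.02 × 10^-3 mol
mass of Na2CO3 = 3.89 × 10^-3 × 105.99 = 0.412 g
% Na2CO3 = 0.412 / 1.17 × 100 = 35.2 %

35.2 %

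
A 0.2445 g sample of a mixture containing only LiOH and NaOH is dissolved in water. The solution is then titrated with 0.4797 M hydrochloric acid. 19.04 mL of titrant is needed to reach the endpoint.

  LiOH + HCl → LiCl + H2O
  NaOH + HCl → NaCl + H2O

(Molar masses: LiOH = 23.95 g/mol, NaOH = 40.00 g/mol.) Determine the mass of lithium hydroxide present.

0.1803 g

n(HCl) = 0.01904 × 0.4797 = 9.133 × 10^-3 mol
Let x = n(LiOH), y = n(NaOH).
Titrant: 1x + 1y = 9.133 × 10^-3;  mass: 23.95x + 40.00y = 0.2445
Solving, x = 7.529 × 10^-3 mol, y = 1.605 × 10^-3 mol
mass of LiOH = 7.529 × 10^-3 × 23.95 = 0.1803 g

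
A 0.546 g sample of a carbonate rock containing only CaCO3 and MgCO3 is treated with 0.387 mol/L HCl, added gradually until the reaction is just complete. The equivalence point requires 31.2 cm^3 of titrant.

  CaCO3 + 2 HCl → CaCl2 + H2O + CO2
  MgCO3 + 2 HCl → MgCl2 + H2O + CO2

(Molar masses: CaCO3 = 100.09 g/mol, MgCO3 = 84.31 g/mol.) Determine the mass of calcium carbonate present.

n(HCl) = 0.0312 × 0.387 = 0.0121 mol
Let x = n(CaCO3), y = n(MgCO3).
Titrant: 2x + 2y = 0.0121;  mass: 100.09x + 84.31y = 0.546
Solving, x = 2.34 × 10^-3 mol, y = 3.69 × 10^-3 mol
mass of CaCO3 = 2.34 × 10^-3 × 100.09 = 0.235 g

0.235 g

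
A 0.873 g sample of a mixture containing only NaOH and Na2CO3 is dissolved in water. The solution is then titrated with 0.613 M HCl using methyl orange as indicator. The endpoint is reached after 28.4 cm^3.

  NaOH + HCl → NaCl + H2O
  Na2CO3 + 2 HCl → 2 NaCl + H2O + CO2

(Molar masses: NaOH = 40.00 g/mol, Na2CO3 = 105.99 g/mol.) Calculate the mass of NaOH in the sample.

0.153 g

n(HCl) = 0.0284 × 0.613 = 0.0174 mol
Let x = n(NaOH), y = n(Na2CO3).
Titrant: 1x + 2y = 0.0174;  mass: 40.00x + 105.99y = 0.873
Solving, x = 3.82 × 10^-3 mol, y = 6.80 × 10^-3 mol
mass of NaOH = 3.82 × 10^-3 × 40.00 = 0.153 g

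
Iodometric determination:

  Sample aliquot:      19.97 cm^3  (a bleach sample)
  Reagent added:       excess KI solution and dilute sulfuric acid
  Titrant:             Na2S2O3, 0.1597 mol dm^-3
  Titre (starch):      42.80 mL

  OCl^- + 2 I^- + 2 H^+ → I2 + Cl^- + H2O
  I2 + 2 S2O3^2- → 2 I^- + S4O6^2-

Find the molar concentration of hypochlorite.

n(S2O3^2-) = 0.04280 × 0.1597 = 6.835 × 10^-3 mol
n(I2) = n(S2O3^2-)/2 = 3.418 × 10^-3 mol
n(OCl^-) in the aliquot = 3.418 × 10^-3 mol (1:1 ratio)
[OCl^-] = 3.418 × 10^-3 / 0.01997 = 0.1711 mol/L

0.1711 mol/L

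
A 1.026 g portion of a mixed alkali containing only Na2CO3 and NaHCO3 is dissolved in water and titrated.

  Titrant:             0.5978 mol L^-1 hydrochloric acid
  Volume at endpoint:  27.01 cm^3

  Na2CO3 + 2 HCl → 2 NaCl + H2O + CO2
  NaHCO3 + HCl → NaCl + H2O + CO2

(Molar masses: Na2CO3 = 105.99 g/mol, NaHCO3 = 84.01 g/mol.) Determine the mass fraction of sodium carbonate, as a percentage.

n(HCl) = 0.02701 × 0.5978 = 0.01615 mol
Let x = n(Na2CO3), y = n(NaHCO3).
Titrant: 2x + 1y = 0.01615;  mass: 105.99x + 84.01y = 1.026
Solving, x = 5.328 × 10^-3 mol, y = 5.491 × 10^-3 mol
mass of Na2CO3 = 5.328 × 10^-3 × 105.99 = 0.5647 g
% Na2CO3 = 0.5647 / 1.026 × 100 = 55.04 %

55.04 %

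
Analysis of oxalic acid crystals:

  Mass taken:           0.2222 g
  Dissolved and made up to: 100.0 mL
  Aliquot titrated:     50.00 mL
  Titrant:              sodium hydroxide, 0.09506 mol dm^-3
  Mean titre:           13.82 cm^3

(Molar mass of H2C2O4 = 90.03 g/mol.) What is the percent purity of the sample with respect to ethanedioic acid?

H2C2O4 + 2 NaOH → Na2C2O4 + 2 H2O
n(NaOH) per titration = 0.01382 × 0.09506 = 1.314 × 10^-3 mol
From the 1:2 ratio, n(H2C2O4) in each aliquot = 1/2 × 1.314 × 10^-3 = 6.569 × 10^-4 mol
n(H2C2O4) in the whole flask = 6.569 × 10^-4 × 100.0/50.00 = 1.314 × 10^-3 mol
mass of H2C2O4 = 1.314 × 10^-3 × 90.03 = 0.1183 g
% H2C2O4 = 0.1183 / 0.2222 × 100 = 53.23 %

53.23 %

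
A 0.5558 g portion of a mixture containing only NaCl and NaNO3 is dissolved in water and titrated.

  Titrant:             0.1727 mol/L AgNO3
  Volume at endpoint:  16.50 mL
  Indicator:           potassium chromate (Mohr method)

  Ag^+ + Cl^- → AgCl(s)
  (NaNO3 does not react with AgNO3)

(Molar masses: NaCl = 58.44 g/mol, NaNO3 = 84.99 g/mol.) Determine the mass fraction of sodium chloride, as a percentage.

n(AgNO3) = 0.01650 × 0.1727 = 2.850 × 10^-3 mol
Let x = n(NaCl), y = n(NaNO3).
Titrant: 1x = 2.850 × 10^-3;  mass: 58.44x + 84.99y = 0.5558
Solving, x = 2.850 × 10^-3 mol, y = 4.580 × 10^-3 mol
mass of NaCl = 2.850 × 10^-3 × 58.44 = 0.1665 g
% NaCl = 0.1665 / 0.5558 × 100 = 29.96 %

29.96 %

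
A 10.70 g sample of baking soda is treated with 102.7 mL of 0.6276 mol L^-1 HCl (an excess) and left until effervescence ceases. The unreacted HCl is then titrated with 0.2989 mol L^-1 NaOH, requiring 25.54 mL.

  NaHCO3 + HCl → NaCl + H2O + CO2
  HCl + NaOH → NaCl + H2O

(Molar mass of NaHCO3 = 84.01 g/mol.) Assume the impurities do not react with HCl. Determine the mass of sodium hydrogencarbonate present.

n(HCl) added = 0.1027 × 0.6276 = 0.06445 mol
n(NaOH) used in back-titration = 0.02554 × 0.2989 = 7.634 × 10^-3 mol
n(HCl) left over = 7.634 × 10^-3 mol (1:1 ratio)
n(HCl) consumed by analyte = 0.06445 − 7.634 × 10^-3 = 0.05682 mol
n(NaHCO3) = 0.05682 mol (1:1 ratio)
mass of NaHCO3 = 0.05682 × 84.01 = 4.773 g

4.773 g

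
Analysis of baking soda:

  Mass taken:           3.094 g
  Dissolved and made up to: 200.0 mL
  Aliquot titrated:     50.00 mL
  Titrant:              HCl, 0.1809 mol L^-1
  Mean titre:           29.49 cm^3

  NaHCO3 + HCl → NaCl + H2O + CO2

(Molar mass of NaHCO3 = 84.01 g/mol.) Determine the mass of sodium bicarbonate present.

n(HCl) per titration = 0.02949 × 0.1809 = 5.335 × 10^-3 mol
n(NaHCO3) in each aliquot = 5.335 × 10^-3 mol (1:1 ratio)
n(NaHCO3) in the whole flask = 5.335 × 10^-3 × 200.0/50.00 = 0.02134 mol
mass of NaHCO3 = 0.02134 × 84.01 = 1.793 g

1.793 g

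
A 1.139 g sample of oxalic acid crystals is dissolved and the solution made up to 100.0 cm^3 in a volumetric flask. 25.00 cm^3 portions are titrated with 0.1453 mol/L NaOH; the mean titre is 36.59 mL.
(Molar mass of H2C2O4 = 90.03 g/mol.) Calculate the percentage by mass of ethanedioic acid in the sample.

84.05 %

H2C2O4 + 2 NaOH → Na2C2O4 + 2 H2O
n(NaOH) per titration = 0.03659 × 0.1453 = 5.317 × 10^-3 mol
From the 1:2 ratio, n(H2C2O4) in each aliquot = 1/2 × 5.317 × 10^-3 = 2.658 × 10^-3 mol
n(H2C2O4) in the whole flask = 2.658 × 10^-3 × 100.0/25.00 = 0.01063 mol
mass of H2C2O4 = 0.01063 × 90.03 = 0.9573 g
% H2C2O4 = 0.9573 / 1.139 × 100 = 84.05 %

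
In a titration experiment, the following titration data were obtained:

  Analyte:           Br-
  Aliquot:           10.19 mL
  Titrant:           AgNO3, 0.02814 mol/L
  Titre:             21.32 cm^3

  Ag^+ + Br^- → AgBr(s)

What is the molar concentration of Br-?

n(AgNO3) = 0.02132 L × 0.02814 mol/L = 5.999 × 10^-4 mol
n(Br-) = 5.999 × 10^-4 mol (1:1 mole ratio)
[Br-] = 5.999 × 10^-4 mol / 0.01019 L = 0.05888 mol/L

0.05888 mol/L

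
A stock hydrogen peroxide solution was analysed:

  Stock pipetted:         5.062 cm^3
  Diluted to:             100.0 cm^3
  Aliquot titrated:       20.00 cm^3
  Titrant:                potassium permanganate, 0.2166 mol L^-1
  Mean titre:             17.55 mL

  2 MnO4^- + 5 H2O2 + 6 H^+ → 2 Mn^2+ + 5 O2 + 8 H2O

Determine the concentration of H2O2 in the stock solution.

9.387 mol/L

n(KMnO4) = 0.01755 × 0.2166 = 3.801 × 10^-3 mol
From the 5:2 ratio, n(H2O2) in the aliquot = 5/2 × 3.801 × 10^-3 = 9.503 × 10^-3 mol
[H2O2]_dilute = 9.503 × 10^-3 / 0.02000 = 0.4752 mol/L
Dilution factor = 100.0 / 5.062 = 19.76
[H2O2]_stock = 0.4752 × 19.76 = 9.387 mol/L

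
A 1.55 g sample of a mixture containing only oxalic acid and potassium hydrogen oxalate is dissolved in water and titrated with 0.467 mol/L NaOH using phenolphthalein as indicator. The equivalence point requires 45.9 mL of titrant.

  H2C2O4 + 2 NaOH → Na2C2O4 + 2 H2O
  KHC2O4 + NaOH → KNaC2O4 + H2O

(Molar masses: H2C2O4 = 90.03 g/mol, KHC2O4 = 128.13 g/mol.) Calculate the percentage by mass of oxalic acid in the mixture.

n(NaOH) = 0.0459 × 0.467 = 0.0214 mol
Let x = n(H2C2O4), y = n(KHC2O4).
Titrant: 2x + 1y = 0.0214;  mass: 90.03x + 128.13y = 1.55
Solving, x = 7.20 × 10^-3 mol, y = 7.04 × 10^-3 mol
mass of H2C2O4 = 7.20 × 10^-3 × 90.03 = 0.648 g
% H2C2O4 = 0.648 / 1.55 × 100 = 41.8 %

41.8 %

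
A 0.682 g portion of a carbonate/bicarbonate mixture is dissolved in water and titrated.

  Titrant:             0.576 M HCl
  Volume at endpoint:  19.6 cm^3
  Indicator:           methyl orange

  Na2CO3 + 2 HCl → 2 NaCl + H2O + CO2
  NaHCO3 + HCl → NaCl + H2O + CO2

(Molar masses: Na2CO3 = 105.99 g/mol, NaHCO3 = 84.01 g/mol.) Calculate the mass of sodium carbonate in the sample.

0.455 g

n(HCl) = 0.0196 × 0.576 = 0.0113 mol
Let x = n(Na2CO3), y = n(NaHCO3).
Titrant: 2x + 1y = 0.0113;  mass: 105.99x + 84.01y = 0.682
Solving, x = 4.30 × 10^-3 mol, y = 2.70 × 10^-3 mol
mass of Na2CO3 = 4.30 × 10^-3 × 105.99 = 0.455 g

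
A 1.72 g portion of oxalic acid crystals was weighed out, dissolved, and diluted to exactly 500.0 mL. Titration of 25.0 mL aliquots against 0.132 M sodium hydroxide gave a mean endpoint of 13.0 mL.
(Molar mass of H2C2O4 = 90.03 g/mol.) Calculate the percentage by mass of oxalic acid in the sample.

89.8 %

H2C2O4 + 2 NaOH → Na2C2O4 + 2 H2O
n(NaOH) per titration = 0.0130 × 0.132 = 1.72 × 10^-3 mol
From the 1:2 ratio, n(H2C2O4) in each aliquot = 1/2 × 1.72 × 10^-3 = 8.58 × 10^-4 mol
n(H2C2O4) in the whole flask = 8.58 × 10^-4 × 500.0/25.0 = 0.0172 mol
mass of H2C2O4 = 0.0172 × 90.03 = 1.54 g
% H2C2O4 = 1.54 / 1.72 × 100 = 89.8 %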